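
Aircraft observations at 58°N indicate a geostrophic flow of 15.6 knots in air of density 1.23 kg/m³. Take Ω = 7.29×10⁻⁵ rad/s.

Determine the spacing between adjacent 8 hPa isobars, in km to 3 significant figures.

Coriolis parameter at 58°N:
f = 2Ω sin φ = 2 × 7.29×10⁻⁵ × sin 58° = 1.24×10⁻⁴ s⁻¹
Wind speed in SI: 15.6 knots = 8.03 m/s
Geostrophic balance rearranged: |∂P/∂n| = f ρ V_g
|∂P/∂n| = 1.24×10⁻⁴ × 1.23 × 8.03 = 1.22×10⁻³ Pa/m
Isobar spacing: Δn = ΔP/|∂P/∂n| = 800 Pa / 1.22×10⁻³ Pa/m = 655457 m ≈ 655 km

655 km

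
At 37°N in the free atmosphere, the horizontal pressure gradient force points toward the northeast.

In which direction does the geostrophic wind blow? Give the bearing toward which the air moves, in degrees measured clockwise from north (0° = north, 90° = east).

The pressure-gradient force points toward the northeast (bearing 045°).
Geostrophic balance: in the Northern Hemisphere the Coriolis force deflects motion to the right, so the geostrophic wind blows 90° to the right of the pressure-gradient force (low pressure on the left).
Rotating 045° by 90° clockwise gives 135° — the wind blows toward the southeast.

135°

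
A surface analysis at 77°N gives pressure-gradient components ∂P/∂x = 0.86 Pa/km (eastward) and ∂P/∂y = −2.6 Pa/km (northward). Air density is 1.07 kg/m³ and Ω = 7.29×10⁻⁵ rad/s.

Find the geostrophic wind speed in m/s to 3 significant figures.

18.0 m/s

Coriolis parameter at 77°N:
f = 2Ω sin φ = 2 × 7.29×10⁻⁵ × sin 77° = 1.42×10⁻⁴ s⁻¹
Component geostrophic relations (x east, y north):
u_g = −(1/(fρ)) ∂P/∂y,  v_g = (1/(fρ)) ∂P/∂x
u_g = −(−2.6×10⁻³)/(1.42×10⁻⁴ × 1.07) = 17.1 m/s;  v_g = (0.86×10⁻³)/(1.42×10⁻⁴ × 1.07) = 5.66 m/s
|V_g| = √(u_g² + v_g²) = 18.0 m/s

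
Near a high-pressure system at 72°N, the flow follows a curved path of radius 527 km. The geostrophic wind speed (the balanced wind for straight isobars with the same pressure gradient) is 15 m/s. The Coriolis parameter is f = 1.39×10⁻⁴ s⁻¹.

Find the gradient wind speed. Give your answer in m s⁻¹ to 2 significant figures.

Around a high, pressure-gradient force acts outward with centrifugal, so Coriolis balances both:
fV = (1/ρ)|∂P/∂n| + V²/R  →  V² − fR·V + fR·V_g = 0
With fR = 1.39×10⁻⁴ × 527×10³ m = 73.3 m/s:
V = [fR − √((fR)² − 4 fR V_g)]/2 = [73.3 − √(73.3² − 4×73.3×15)]/2 = 21 m/s
Supergeostrophic (V > V_g = 15 m/s), as expected around a high.

21 m s⁻¹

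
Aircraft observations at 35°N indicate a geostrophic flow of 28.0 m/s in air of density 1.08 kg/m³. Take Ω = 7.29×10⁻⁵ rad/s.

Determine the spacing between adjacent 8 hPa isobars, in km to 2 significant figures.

320 km

Coriolis parameter at 35°N:
f = 2Ω sin φ = 2 × 7.29×10⁻⁵ × sin 35° = 8.36×10⁻⁵ s⁻¹
Geostrophic balance rearranged: |∂P/∂n| = f ρ V_g
|∂P/∂n| = 8.36×10⁻⁵ × 1.08 × 28.0 = 2.53×10⁻³ Pa/m
Isobar spacing: Δn = ΔP/|∂P/∂n| = 800 Pa / 2.53×10⁻³ Pa/m = 316344 m ≈ 320 km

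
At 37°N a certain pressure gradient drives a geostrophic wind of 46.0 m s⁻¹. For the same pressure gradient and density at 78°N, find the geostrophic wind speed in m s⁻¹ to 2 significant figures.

28 m s⁻¹

With the same pressure gradient and density, V_g ∝ 1/f ∝ 1/sin φ.
V₂ = V₁ · sin φ₁ / sin φ₂ = 46.0 × sin 37° / sin 78°
V₂ = 46.0 × 0.6018/0.9781 = 28 m s⁻¹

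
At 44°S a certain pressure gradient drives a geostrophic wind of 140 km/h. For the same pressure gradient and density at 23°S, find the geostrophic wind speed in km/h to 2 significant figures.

With the same pressure gradient and density, V_g ∝ 1/f ∝ 1/sin φ.
V₂ = V₁ · sin φ₁ / sin φ₂ = 140 × sin 44° / sin 23°
V₂ = 140 × 0.6947/0.3907 = 250 km/h

250 km/h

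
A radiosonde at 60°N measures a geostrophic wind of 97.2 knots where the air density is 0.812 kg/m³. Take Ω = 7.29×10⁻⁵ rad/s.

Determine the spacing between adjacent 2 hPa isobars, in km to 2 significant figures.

39 km

Coriolis parameter at 60°N:
f = 2Ω sin φ = 2 × 7.29×10⁻⁵ × sin 60° = 1.26×10⁻⁴ s⁻¹
Wind speed in SI: 97.2 knots = 50.0 m/s
Geostrophic balance rearranged: |∂P/∂n| = f ρ V_g
|∂P/∂n| = 1.26×10⁻⁴ × 0.812 × 50.0 = 5.13×10⁻³ Pa/m
Isobar spacing: Δn = ΔP/|∂P/∂n| = 200 Pa / 5.13×10⁻³ Pa/m = 39010 m ≈ 39 km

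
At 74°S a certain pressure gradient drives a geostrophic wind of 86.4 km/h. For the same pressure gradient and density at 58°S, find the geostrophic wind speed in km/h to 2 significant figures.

98 km/h

With the same pressure gradient and density, V_g ∝ 1/f ∝ 1/sin φ.
V₂ = V₁ · sin φ₁ / sin φ₂ = 86.4 × sin 74° / sin 58°
V₂ = 86.4 × 0.9613/0.8480 = 98 km/h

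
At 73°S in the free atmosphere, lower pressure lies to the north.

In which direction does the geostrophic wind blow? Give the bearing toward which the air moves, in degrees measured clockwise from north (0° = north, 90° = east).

270°

The pressure-gradient force points toward the north (bearing 000°).
Geostrophic balance: in the Southern Hemisphere the Coriolis force deflects motion to the left, so the geostrophic wind blows 90° to the left of the pressure-gradient force (low pressure on the right).
Rotating 000° by 90° counterclockwise gives 270° — the wind blows toward the west.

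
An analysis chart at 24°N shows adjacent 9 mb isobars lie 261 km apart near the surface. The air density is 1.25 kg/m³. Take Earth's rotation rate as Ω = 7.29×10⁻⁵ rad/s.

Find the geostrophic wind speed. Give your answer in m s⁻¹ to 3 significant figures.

46.5 m s⁻¹

Coriolis parameter at 24°N:
f = 2Ω sin φ = 2 × 7.29×10⁻⁵ × sin 24° = 5.93×10⁻⁵ s⁻¹
Pressure gradient: |∂P/∂n| = 900 Pa / 261000 m = 3.45×10⁻³ Pa/m
Geostrophic balance (pressure-gradient force = Coriolis force):
V_g = (1/(fρ)) |∂P/∂n| = 3.45×10⁻³ / (5.93×10⁻⁵ × 1.25) = 46.5 m/s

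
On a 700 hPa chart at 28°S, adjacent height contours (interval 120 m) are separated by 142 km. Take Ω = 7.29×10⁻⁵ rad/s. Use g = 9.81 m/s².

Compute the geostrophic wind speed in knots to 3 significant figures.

Coriolis parameter at 28°S:
f = 2Ω sin φ = 2 × 7.29×10⁻⁵ × sin 28° = 6.84×10⁻⁵ s⁻¹
Height gradient: |∂Z/∂n| = 120 m / 142000 m = 8.45×10⁻⁴
On a pressure surface, geostrophic balance gives V_g = (g/f)|∂Z/∂n|:
V_g = 9.81 × 8.45×10⁻⁴ / 6.84×10⁻⁵ = 121 m/s
Converting: 121 m/s × 1.944 = 235 knots

235 knots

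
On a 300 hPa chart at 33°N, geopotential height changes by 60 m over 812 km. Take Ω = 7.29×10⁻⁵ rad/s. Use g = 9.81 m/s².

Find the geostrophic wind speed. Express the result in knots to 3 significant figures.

17.7 knots

Coriolis parameter at 33°N:
f = 2Ω sin φ = 2 × 7.29×10⁻⁵ × sin 33° = 7.94×10⁻⁵ s⁻¹
Height gradient: |∂Z/∂n| = 60 m / 812000 m = 7.39×10⁻⁵
On a pressure surface, geostrophic balance gives V_g = (g/f)|∂Z/∂n|:
V_g = 9.81 × 7.39×10⁻⁵ / 7.94×10⁻⁵ = 9.13 m/s
Converting: 9.13 m/s × 1.944 = 17.7 knots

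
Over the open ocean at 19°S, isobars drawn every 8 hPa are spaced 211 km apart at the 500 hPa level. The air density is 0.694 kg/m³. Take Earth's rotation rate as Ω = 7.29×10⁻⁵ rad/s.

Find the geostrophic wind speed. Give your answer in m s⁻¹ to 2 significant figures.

Coriolis parameter at 19°S:
f = 2Ω sin φ = 2 × 7.29×10⁻⁵ × sin 19° = 4.75×10⁻⁵ s⁻¹
Pressure gradient: |∂P/∂n| = 800 Pa / 211000 m = 3.79×10⁻³ Pa/m
Geostrophic balance (pressure-gradient force = Coriolis force):
V_g = (1/(fρ)) |∂P/∂n| = 3.79×10⁻³ / (4.75×10⁻⁵ × 0.694) = 115 m/s

120 m s⁻¹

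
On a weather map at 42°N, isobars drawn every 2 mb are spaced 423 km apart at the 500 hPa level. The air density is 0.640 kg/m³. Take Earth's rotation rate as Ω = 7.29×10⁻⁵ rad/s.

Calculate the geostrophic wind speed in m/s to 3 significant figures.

7.57 m/s

Coriolis parameter at 42°N:
f = 2Ω sin φ = 2 × 7.29×10⁻⁵ × sin 42° = 9.76×10⁻⁵ s⁻¹
Pressure gradient: |∂P/∂n| = 200 Pa / 423000 m = 4.73×10⁻⁴ Pa/m
Geostrophic balance (pressure-gradient force = Coriolis force):
V_g = (1/(fρ)) |∂P/∂n| = 4.73×10⁻⁴ / (9.76×10⁻⁵ × 0.640) = 7.57 m/s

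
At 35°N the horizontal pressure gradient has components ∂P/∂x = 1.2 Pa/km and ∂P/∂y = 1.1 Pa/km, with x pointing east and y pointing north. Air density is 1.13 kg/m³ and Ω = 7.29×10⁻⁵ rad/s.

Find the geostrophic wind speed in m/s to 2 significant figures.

Coriolis parameter at 35°N:
f = 2Ω sin φ = 2 × 7.29×10⁻⁵ × sin 35° = 8.36×10⁻⁵ s⁻¹
Component geostrophic relations (x east, y north):
u_g = −(1/(fρ)) ∂P/∂y,  v_g = (1/(fρ)) ∂P/∂x
u_g = −(1.1×10⁻³)/(8.36×10⁻⁵ × 1.13) = −11.6 m/s;  v_g = (1.2×10⁻³)/(8.36×10⁻⁵ × 1.13) = 12.7 m/s
|V_g| = √(u_g² + v_g²) = 17.2 m/s

17 m/s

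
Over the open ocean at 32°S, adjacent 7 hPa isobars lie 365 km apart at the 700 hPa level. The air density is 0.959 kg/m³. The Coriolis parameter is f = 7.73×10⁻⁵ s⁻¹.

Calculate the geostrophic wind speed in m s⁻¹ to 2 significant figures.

26 m s⁻¹

Pressure gradient: |∂P/∂n| = 700 Pa / 365000 m = 1.92×10⁻³ Pa/m
Geostrophic balance (pressure-gradient force = Coriolis force):
V_g = (1/(fρ)) |∂P/∂n| = 1.92×10⁻³ / (7.73×10⁻⁵ × 0.959) = 25.9 m/s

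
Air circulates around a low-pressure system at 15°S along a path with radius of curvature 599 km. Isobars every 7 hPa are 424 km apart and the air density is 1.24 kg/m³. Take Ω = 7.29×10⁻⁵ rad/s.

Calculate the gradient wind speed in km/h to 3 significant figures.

68.8 km/h

Coriolis parameter at 15°S:
f = 2Ω sin φ = 2 × 7.29×10⁻⁵ × sin 15° = 3.77×10⁻⁵ s⁻¹
Pressure gradient: |∂P/∂n| = 700 Pa / 424000 m = 1.65×10⁻³ Pa/m
Geostrophic speed: V_g = |∂P/∂n|/(fρ) = 1.65×10⁻³/(3.77×10⁻⁵ × 1.24) = 35.3 m/s
Around a low, centrifugal force acts outward with Coriolis, so pressure-gradient force balances both:
(1/ρ)|∂P/∂n| = fV + V²/R  →  V² + fR·V − fR·V_g = 0
With fR = 3.77×10⁻⁵ × 599×10³ m = 22.6 m/s:
V = [−fR + √((fR)² + 4 fR V_g)]/2 = [−22.6 + √(22.6² + 4×22.6×35.3)]/2 = 19.1 m/s
Subgeostrophic (V < V_g = 35.3 m/s), as expected around a low.
Converting: 19.1 m/s × 3.6 = 68.8 km/h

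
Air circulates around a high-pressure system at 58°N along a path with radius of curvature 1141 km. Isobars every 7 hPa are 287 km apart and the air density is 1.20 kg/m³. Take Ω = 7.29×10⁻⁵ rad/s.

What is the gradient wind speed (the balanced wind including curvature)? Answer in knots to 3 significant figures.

36.9 knots

Coriolis parameter at 58°N:
f = 2Ω sin φ = 2 × 7.29×10⁻⁵ × sin 58° = 1.24×10⁻⁴ s⁻¹
Pressure gradient: |∂P/∂n| = 700 Pa / 287000 m = 2.44×10⁻³ Pa/m
Geostrophic speed: V_g = |∂P/∂n|/(fρ) = 2.44×10⁻³/(1.24×10⁻⁴ × 1.20) = 16.4 m/s
Around a high, pressure-gradient force acts outward with centrifugal, so Coriolis balances both:
fV = (1/ρ)|∂P/∂n| + V²/R  →  V² − fR·V + fR·V_g = 0
With fR = 1.24×10⁻⁴ × 1141×10³ m = 141 m/s:
V = [fR − √((fR)² − 4 fR V_g)]/2 = [141 − √(141² − 4×141×16.4)]/2 = 19 m/s
Supergeostrophic (V > V_g = 16.4 m/s), as expected around a high.
Converting: 19 m/s × 1.944 = 36.9 knots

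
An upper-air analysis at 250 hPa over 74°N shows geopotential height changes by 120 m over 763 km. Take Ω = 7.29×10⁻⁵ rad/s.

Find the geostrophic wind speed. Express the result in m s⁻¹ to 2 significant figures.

11 m s⁻¹

Coriolis parameter at 74°N:
f = 2Ω sin φ = 2 × 7.29×10⁻⁵ × sin 74° = 1.40×10⁻⁴ s⁻¹
Height gradient: |∂Z/∂n| = 120 m / 763000 m = 1.57×10⁻⁴
On a pressure surface, geostrophic balance gives V_g = (g/f)|∂Z/∂n|:
V_g = 9.81 × 1.57×10⁻⁴ / 1.40×10⁻⁴ = 11.0 m/s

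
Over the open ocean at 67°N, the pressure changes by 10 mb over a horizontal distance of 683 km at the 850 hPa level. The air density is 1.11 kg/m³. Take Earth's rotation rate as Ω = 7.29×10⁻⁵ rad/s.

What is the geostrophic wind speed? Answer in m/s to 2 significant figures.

9.8 m/s

Coriolis parameter at 67°N:
f = 2Ω sin φ = 2 × 7.29×10⁻⁵ × sin 67° = 1.34×10⁻⁴ s⁻¹
Pressure gradient: |∂P/∂n| = 1000 Pa / 683000 m = 1.46×10⁻³ Pa/m
Geostrophic balance (pressure-gradient force = Coriolis force):
V_g = (1/(fρ)) |∂P/∂n| = 1.46×10⁻³ / (1.34×10⁻⁴ × 1.11) = 9.83 m/s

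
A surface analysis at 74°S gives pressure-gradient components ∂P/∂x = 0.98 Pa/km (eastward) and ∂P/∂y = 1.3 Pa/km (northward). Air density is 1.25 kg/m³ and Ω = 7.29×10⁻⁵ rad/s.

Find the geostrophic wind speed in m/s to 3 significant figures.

Coriolis parameter at 74°S:
f = 2Ω sin φ = 2 × 7.29×10⁻⁵ × sin 74° = 1.40×10⁻⁴ s⁻¹
In the Southern Hemisphere f is negative: f = −1.40×10⁻⁴ s⁻¹.
Component geostrophic relations (x east, y north):
u_g = −(1/(fρ)) ∂P/∂y,  v_g = (1/(fρ)) ∂P/∂x
u_g = −(1.3×10⁻³)/(−1.40×10⁻⁴ × 1.25) = 7.42 m/s;  v_g = (0.98×10⁻³)/(−1.40×10⁻⁴ × 1.25) = −5.59 m/s
|V_g| = √(u_g² + v_g²) = 9.29 m/s

9.29 m/s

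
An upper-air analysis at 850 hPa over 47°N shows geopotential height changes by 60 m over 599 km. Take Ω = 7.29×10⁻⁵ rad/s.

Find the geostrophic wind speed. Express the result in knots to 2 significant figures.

Coriolis parameter at 47°N:
f = 2Ω sin φ = 2 × 7.29×10⁻⁵ × sin 47° = 1.07×10⁻⁴ s⁻¹
Height gradient: |∂Z/∂n| = 60 m / 599000 m = 1.00×10⁻⁴
On a pressure surface, geostrophic balance gives V_g = (g/f)|∂Z/∂n|:
V_g = 9.81 × 1.00×10⁻⁴ / 1.07×10⁻⁴ = 9.22 m/s
Converting: 9.22 m/s × 1.944 = 18 knots

18 knots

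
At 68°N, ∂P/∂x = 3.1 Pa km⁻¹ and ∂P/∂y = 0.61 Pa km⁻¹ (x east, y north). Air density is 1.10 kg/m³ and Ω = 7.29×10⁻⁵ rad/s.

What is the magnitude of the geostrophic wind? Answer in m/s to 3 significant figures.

Coriolis parameter at 68°N:
f = 2Ω sin φ = 2 × 7.29×10⁻⁵ × sin 68° = 1.35×10⁻⁴ s⁻¹
Component geostrophic relations (x east, y north):
u_g = −(1/(fρ)) ∂P/∂y,  v_g = (1/(fρ)) ∂P/∂x
u_g = −(0.61×10⁻³)/(1.35×10⁻⁴ × 1.10) = −4.10 m/s;  v_g = (3.1×10⁻³)/(1.35×10⁻⁴ × 1.10) = 20.8 m/s
|V_g| = √(u_g² + v_g²) = 21.2 m/s

21.2 m/s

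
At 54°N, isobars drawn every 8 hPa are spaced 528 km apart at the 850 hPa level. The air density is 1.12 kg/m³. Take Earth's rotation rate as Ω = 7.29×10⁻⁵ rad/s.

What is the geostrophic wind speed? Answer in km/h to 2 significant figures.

Coriolis parameter at 54°N:
f = 2Ω sin φ = 2 × 7.29×10⁻⁵ × sin 54° = 1.18×10⁻⁴ s⁻¹
Pressure gradient: |∂P/∂n| = 800 Pa / 528000 m = 1.52×10⁻³ Pa/m
Geostrophic balance (pressure-gradient force = Coriolis force):
V_g = (1/(fρ)) |∂P/∂n| = 1.52×10⁻³ / (1.18×10⁻⁴ × 1.12) = 11.5 m/s
Converting: 11.5 m/s × 3.6 = 41 km/h

41 km/h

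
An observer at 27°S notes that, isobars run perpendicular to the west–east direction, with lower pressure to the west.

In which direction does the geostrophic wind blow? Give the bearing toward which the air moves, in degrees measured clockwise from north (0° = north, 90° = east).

The pressure-gradient force points toward the west (bearing 270°).
Geostrophic balance: in the Southern Hemisphere the Coriolis force deflects motion to the left, so the geostrophic wind blows 90° to the left of the pressure-gradient force (low pressure on the right).
Rotating 270° by 90° counterclockwise gives 180° — the wind blows toward the south.

180°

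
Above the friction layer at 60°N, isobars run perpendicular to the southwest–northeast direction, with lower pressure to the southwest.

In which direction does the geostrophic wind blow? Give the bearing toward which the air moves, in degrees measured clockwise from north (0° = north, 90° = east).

315°

The pressure-gradient force points toward the southwest (bearing 225°).
Geostrophic balance: in the Northern Hemisphere the Coriolis force deflects motion to the right, so the geostrophic wind blows 90° to the right of the pressure-gradient force (low pressure on the left).
Rotating 225° by 90° clockwise gives 315° — the wind blows toward the northwest.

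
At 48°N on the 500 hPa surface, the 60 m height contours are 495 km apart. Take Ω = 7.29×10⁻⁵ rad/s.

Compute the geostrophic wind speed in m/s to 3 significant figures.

Coriolis parameter at 48°N:
f = 2Ω sin φ = 2 × 7.29×10⁻⁵ × sin 48° = 1.08×10⁻⁴ s⁻¹
Height gradient: |∂Z/∂n| = 60 m / 495000 m = 1.21×10⁻⁴
On a pressure surface, geostrophic balance gives V_g = (g/f)|∂Z/∂n|:
V_g = 9.81 × 1.21×10⁻⁴ / 1.08×10⁻⁴ = 11.0 m/s

11.0 m/s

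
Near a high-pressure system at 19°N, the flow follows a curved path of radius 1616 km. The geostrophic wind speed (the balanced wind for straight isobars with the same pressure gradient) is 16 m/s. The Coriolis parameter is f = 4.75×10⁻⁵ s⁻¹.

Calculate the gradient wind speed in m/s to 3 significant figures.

Around a high, pressure-gradient force acts outward with centrifugal, so Coriolis balances both:
fV = (1/ρ)|∂P/∂n| + V²/R  →  V² − fR·V + fR·V_g = 0
With fR = 4.75×10⁻⁵ × 1616×10³ m = 76.8 m/s:
V = [fR − √((fR)² − 4 fR V_g)]/2 = [76.8 − √(76.8² − 4×76.8×16)]/2 = 22.7 m/s
Supergeostrophic (V > V_g = 16 m/s), as expected around a high.

22.7 m/s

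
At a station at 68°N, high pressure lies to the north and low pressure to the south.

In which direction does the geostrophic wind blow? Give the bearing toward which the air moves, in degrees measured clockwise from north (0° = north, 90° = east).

The pressure-gradient force points toward the south (bearing 180°).
Geostrophic balance: in the Northern Hemisphere the Coriolis force deflects motion to the right, so the geostrophic wind blows 90° to the right of the pressure-gradient force (low pressure on the left).
Rotating 180° by 90° clockwise gives 270° — the wind blows toward the west.

270°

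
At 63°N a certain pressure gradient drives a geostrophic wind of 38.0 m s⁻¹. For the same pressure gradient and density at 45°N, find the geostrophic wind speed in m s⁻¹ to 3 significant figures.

With the same pressure gradient and density, V_g ∝ 1/f ∝ 1/sin φ.
V₂ = V₁ · sin φ₁ / sin φ₂ = 38.0 × sin 63° / sin 45°
V₂ = 38.0 × 0.8910/0.7071 = 47.9 m s⁻¹

47.9 m s⁻¹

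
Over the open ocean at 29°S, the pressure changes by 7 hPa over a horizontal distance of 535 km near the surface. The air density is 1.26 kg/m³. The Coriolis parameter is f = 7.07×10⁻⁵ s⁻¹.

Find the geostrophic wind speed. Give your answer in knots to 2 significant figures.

29 knots

Pressure gradient: |∂P/∂n| = 700 Pa / 535000 m = 1.31×10⁻³ Pa/m
Geostrophic balance (pressure-gradient force = Coriolis force):
V_g = (1/(fρ)) |∂P/∂n| = 1.31×10⁻³ / (7.07×10⁻⁵ × 1.26) = 14.7 m/s
Converting: 14.7 m/s × 1.944 = 29 knots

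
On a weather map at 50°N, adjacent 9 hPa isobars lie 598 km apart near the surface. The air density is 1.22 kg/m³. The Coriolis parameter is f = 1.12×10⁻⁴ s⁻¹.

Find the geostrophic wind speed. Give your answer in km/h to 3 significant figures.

39.7 km/h

Pressure gradient: |∂P/∂n| = 900 Pa / 598000 m = 1.51×10⁻³ Pa/m
Geostrophic balance (pressure-gradient force = Coriolis force):
V_g = (1/(fρ)) |∂P/∂n| = 1.51×10⁻³ / (1.12×10⁻⁴ × 1.22) = 11.0 m/s
Converting: 11.0 m/s × 3.6 = 39.7 km/h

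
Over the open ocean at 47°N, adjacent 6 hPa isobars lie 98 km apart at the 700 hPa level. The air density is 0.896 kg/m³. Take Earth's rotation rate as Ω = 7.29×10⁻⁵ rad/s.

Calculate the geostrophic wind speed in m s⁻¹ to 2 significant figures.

Coriolis parameter at 47°N:
f = 2Ω sin φ = 2 × 7.29×10⁻⁵ × sin 47° = 1.07×10⁻⁴ s⁻¹
Pressure gradient: |∂P/∂n| = 600 Pa / 98000 m = 6.12×10⁻³ Pa/m
Geostrophic balance (pressure-gradient force = Coriolis force):
V_g = (1/(fρ)) |∂P/∂n| = 6.12×10⁻³ / (1.07×10⁻⁴ × 0.896) = 64.1 m/s

64 m s⁻¹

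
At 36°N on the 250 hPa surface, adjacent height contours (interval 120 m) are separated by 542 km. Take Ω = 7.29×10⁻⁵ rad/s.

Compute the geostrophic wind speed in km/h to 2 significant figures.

Coriolis parameter at 36°N:
f = 2Ω sin φ = 2 × 7.29×10⁻⁵ × sin 36° = 8.57×10⁻⁵ s⁻¹
Height gradient: |∂Z/∂n| = 120 m / 542000 m = 2.21×10⁻⁴
On a pressure surface, geostrophic balance gives V_g = (g/f)|∂Z/∂n|:
V_g = 9.81 × 2.21×10⁻⁴ / 8.57×10⁻⁵ = 25.3 m/s
Converting: 25.3 m/s × 3.6 = 91 km/h

91 km/h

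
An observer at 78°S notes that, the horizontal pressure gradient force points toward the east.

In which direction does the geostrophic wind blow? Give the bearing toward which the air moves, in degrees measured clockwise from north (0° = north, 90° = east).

The pressure-gradient force points toward the east (bearing 090°).
Geostrophic balance: in the Southern Hemisphere the Coriolis force deflects motion to the left, so the geostrophic wind blows 90° to the left of the pressure-gradient force (low pressure on the right).
Rotating 090° by 90° counterclockwise gives 000° — the wind blows toward the north.

000°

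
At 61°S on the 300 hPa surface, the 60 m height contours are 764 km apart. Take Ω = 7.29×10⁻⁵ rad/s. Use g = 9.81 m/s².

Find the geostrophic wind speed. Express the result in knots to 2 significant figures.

Coriolis parameter at 61°S:
f = 2Ω sin φ = 2 × 7.29×10⁻⁵ × sin 61° = 1.28×10⁻⁴ s⁻¹
Height gradient: |∂Z/∂n| = 60 m / 764000 m = 7.85×10⁻⁵
On a pressure surface, geostrophic balance gives V_g = (g/f)|∂Z/∂n|:
V_g = 9.81 × 7.85×10⁻⁵ / 1.28×10⁻⁴ = 6.04 m/s
Converting: 6.04 m/s × 1.944 = 12 knots

12 knots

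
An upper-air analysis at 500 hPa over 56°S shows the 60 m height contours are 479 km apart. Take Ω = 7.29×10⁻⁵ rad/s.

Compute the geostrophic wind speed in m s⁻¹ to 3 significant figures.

10.2 m s⁻¹

Coriolis parameter at 56°S:
f = 2Ω sin φ = 2 × 7.29×10⁻⁵ × sin 56° = 1.21×10⁻⁴ s⁻¹
Height gradient: |∂Z/∂n| = 60 m / 479000 m = 1.25×10⁻⁴
On a pressure surface, geostrophic balance gives V_g = (g/f)|∂Z/∂n|:
V_g = 9.81 × 1.25×10⁻⁴ / 1.21×10⁻⁴ = 10.2 m/s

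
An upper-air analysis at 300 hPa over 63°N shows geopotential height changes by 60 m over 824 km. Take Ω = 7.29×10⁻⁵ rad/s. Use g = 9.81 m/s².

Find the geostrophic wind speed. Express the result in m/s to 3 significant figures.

Coriolis parameter at 63°N:
f = 2Ω sin φ = 2 × 7.29×10⁻⁵ × sin 63° = 1.30×10⁻⁴ s⁻¹
Height gradient: |∂Z/∂n| = 60 m / 824000 m = 7.28×10⁻⁵
On a pressure surface, geostrophic balance gives V_g = (g/f)|∂Z/∂n|:
V_g = 9.81 × 7.28×10⁻⁵ / 1.30×10⁻⁴ = 5.50 m/s

5.50 m/s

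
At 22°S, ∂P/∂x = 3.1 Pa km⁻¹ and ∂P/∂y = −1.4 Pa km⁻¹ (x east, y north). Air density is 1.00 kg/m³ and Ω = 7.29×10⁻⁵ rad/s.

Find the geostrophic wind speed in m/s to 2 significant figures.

62 m/s

Coriolis parameter at 22°S:
f = 2Ω sin φ = 2 × 7.29×10⁻⁵ × sin 22° = 5.46×10⁻⁵ s⁻¹
In the Southern Hemisphere f is negative: f = −5.46×10⁻⁵ s⁻¹.
Component geostrophic relations (x east, y north):
u_g = −(1/(fρ)) ∂P/∂y,  v_g = (1/(fρ)) ∂P/∂x
u_g = −(−1.4×10⁻³)/(−5.46×10⁻⁵ × 1.00) = −25.6 m/s;  v_g = (3.1×10⁻³)/(−5.46×10⁻⁵ × 1.00) = −56.8 m/s
|V_g| = √(u_g² + v_g²) = 62.3 m/s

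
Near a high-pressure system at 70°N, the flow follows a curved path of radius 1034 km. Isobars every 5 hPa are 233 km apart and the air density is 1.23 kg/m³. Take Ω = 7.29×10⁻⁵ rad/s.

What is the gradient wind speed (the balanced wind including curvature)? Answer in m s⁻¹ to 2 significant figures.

14 m s⁻¹

Coriolis parameter at 70°N:
f = 2Ω sin φ = 2 × 7.29×10⁻⁵ × sin 70° = 1.37×10⁻⁴ s⁻¹
Pressure gradient: |∂P/∂n| = 500 Pa / 233000 m = 2.15×10⁻³ Pa/m
Geostrophic speed: V_g = |∂P/∂n|/(fρ) = 2.15×10⁻³/(1.37×10⁻⁴ × 1.23) = 12.7 m/s
Around a high, pressure-gradient force acts outward with centrifugal, so Coriolis balances both:
fV = (1/ρ)|∂P/∂n| + V²/R  →  V² − fR·V + fR·V_g = 0
With fR = 1.37×10⁻⁴ × 1034×10³ m = 142 m/s:
V = [fR − √((fR)² − 4 fR V_g)]/2 = [142 − √(142² − 4×142×12.7)]/2 = 14.1 m/s
Supergeostrophic (V > V_g = 12.7 m/s), as expected around a high.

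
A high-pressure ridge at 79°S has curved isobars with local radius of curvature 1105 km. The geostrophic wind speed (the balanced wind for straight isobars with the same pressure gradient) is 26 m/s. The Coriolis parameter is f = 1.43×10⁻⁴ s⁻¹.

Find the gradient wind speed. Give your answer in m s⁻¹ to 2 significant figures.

Around a high, pressure-gradient force acts outward with centrifugal, so Coriolis balances both:
fV = (1/ρ)|∂P/∂n| + V²/R  →  V² − fR·V + fR·V_g = 0
With fR = 1.43×10⁻⁴ × 1105×10³ m = 158 m/s:
V = [fR − √((fR)² − 4 fR V_g)]/2 = [158 − √(158² − 4×158×26)]/2 = 32.8 m/s
Supergeostrophic (V > V_g = 26 m/s), as expected around a high.

33 m s⁻¹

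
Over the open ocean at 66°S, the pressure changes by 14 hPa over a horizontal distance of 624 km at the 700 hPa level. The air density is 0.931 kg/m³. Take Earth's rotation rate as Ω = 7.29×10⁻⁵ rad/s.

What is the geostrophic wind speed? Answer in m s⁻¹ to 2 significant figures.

18 m s⁻¹

Coriolis parameter at 66°S:
f = 2Ω sin φ = 2 × 7.29×10⁻⁵ × sin 66° = 1.33×10⁻⁴ s⁻¹
Pressure gradient: |∂P/∂n| = 1400 Pa / 624000 m = 2.24×10⁻³ Pa/m
Geostrophic balance (pressure-gradient force = Coriolis force):
V_g = (1/(fρ)) |∂P/∂n| = 2.24×10⁻³ / (1.33×10⁻⁴ × 0.931) = 18.1 m/s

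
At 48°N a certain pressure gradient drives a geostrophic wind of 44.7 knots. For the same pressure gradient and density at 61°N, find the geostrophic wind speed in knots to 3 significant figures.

With the same pressure gradient and density, V_g ∝ 1/f ∝ 1/sin φ.
V₂ = V₁ · sin φ₁ / sin φ₂ = 44.7 × sin 48° / sin 61°
V₂ = 44.7 × 0.7431/0.8746 = 38.0 knots

38.0 knots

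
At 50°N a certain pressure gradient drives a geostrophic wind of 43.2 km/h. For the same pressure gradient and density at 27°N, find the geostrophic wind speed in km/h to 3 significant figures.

With the same pressure gradient and density, V_g ∝ 1/f ∝ 1/sin φ.
V₂ = V₁ · sin φ₁ / sin φ₂ = 43.2 × sin 50° / sin 27°
V₂ = 43.2 × 0.7660/0.4540 = 72.9 km/h

72.9 km/h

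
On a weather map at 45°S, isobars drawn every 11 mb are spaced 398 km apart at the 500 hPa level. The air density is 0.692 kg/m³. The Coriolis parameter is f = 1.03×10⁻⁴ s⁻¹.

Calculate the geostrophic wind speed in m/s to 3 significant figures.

Pressure gradient: |∂P/∂n| = 1100 Pa / 398000 m = 2.76×10⁻³ Pa/m
Geostrophic balance (pressure-gradient force = Coriolis force):
V_g = (1/(fρ)) |∂P/∂n| = 2.76×10⁻³ / (1.03×10⁻⁴ × 0.692) = 38.8 m/s

38.8 m/s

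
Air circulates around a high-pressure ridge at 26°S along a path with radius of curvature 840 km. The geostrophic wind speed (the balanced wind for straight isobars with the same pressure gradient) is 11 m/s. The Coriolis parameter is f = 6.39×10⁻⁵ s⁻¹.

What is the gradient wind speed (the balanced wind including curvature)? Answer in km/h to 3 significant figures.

55.6 km/h

Around a high, pressure-gradient force acts outward with centrifugal, so Coriolis balances both:
fV = (1/ρ)|∂P/∂n| + V²/R  →  V² − fR·V + fR·V_g = 0
With fR = 6.39×10⁻⁵ × 840×10³ m = 53.7 m/s:
V = [fR − √((fR)² − 4 fR V_g)]/2 = [53.7 − √(53.7² − 4×53.7×11)]/2 = 15.4 m/s
Supergeostrophic (V > V_g = 11 m/s), as expected around a high.
Converting: 15.4 m/s × 3.6 = 55.6 km/h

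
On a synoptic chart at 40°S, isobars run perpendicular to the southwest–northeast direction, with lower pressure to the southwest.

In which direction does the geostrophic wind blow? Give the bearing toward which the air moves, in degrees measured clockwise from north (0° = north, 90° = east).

135°

The pressure-gradient force points toward the southwest (bearing 225°).
Geostrophic balance: in the Southern Hemisphere the Coriolis force deflects motion to the left, so the geostrophic wind blows 90° to the left of the pressure-gradient force (low pressure on the right).
Rotating 225° by 90° counterclockwise gives 135° — the wind blows toward the southeast.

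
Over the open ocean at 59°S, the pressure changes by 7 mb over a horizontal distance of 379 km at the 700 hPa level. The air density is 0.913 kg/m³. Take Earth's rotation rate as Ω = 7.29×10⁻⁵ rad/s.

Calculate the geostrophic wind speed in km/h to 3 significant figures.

Coriolis parameter at 59°S:
f = 2Ω sin φ = 2 × 7.29×10⁻⁵ × sin 59° = 1.25×10⁻⁴ s⁻¹
Pressure gradient: |∂P/∂n| = 700 Pa / 379000 m = 1.85×10⁻³ Pa/m
Geostrophic balance (pressure-gradient force = Coriolis force):
V_g = (1/(fρ)) |∂P/∂n| = 1.85×10⁻³ / (1.25×10⁻⁴ × 0.913) = 16.2 m/s
Converting: 16.2 m/s × 3.6 = 58.3 km/h

58.3 km/h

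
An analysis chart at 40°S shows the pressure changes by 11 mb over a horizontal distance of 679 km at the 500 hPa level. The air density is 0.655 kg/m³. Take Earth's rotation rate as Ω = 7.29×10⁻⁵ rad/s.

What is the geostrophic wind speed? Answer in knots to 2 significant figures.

Coriolis parameter at 40°S:
f = 2Ω sin φ = 2 × 7.29×10⁻⁵ × sin 40° = 9.37×10⁻⁵ s⁻¹
Pressure gradient: |∂P/∂n| = 1100 Pa / 679000 m = 1.62×10⁻³ Pa/m
Geostrophic balance (pressure-gradient force = Coriolis force):
V_g = (1/(fρ)) |∂P/∂n| = 1.62×10⁻³ / (9.37×10⁻⁵ × 0.655) = 26.4 m/s
Converting: 26.4 m/s × 1.944 = 51 knots

51 knots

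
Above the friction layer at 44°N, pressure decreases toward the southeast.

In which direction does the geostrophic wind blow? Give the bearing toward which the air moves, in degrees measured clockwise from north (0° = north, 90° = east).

225°

The pressure-gradient force points toward the southeast (bearing 135°).
Geostrophic balance: in the Northern Hemisphere the Coriolis force deflects motion to the right, so the geostrophic wind blows 90° to the right of the pressure-gradient force (low pressure on the left).
Rotating 135° by 90° clockwise gives 225° — the wind blows toward the southwest.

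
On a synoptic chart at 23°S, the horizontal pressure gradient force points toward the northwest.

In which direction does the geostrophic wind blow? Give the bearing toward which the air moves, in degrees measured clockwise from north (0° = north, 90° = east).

The pressure-gradient force points toward the northwest (bearing 315°).
Geostrophic balance: in the Southern Hemisphere the Coriolis force deflects motion to the left, so the geostrophic wind blows 90° to the left of the pressure-gradient force (low pressure on the right).
Rotating 315° by 90° counterclockwise gives 225° — the wind blows toward the southwest.

225°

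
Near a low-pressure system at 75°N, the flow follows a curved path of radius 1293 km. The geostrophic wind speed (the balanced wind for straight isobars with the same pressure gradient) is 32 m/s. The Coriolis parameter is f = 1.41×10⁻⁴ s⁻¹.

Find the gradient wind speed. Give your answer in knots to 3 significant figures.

Around a low, centrifugal force acts outward with Coriolis, so pressure-gradient force balances both:
(1/ρ)|∂P/∂n| = fV + V²/R  →  V² + fR·V − fR·V_g = 0
With fR = 1.41×10⁻⁴ × 1293×10³ m = 182 m/s:
V = [−fR + √((fR)² + 4 fR V_g)]/2 = [−182 + √(182² + 4×182×32)]/2 = 27.8 m/s
Subgeostrophic (V < V_g = 32 m/s), as expected around a low.
Converting: 27.8 m/s × 1.944 = 54.0 knots

54.0 knots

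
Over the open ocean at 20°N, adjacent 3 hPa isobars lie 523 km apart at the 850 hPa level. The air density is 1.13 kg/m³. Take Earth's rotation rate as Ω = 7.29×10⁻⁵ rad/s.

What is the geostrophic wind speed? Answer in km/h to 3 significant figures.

Coriolis parameter at 20°N:
f = 2Ω sin φ = 2 × 7.29×10⁻⁵ × sin 20° = 4.99×10⁻⁵ s⁻¹
Pressure gradient: |∂P/∂n| = 300 Pa / 523000 m = 5.74×10⁻⁴ Pa/m
Geostrophic balance (pressure-gradient force = Coriolis force):
V_g = (1/(fρ)) |∂P/∂n| = 5.74×10⁻⁴ / (4.99×10⁻⁵ × 1.13) = 10.2 m/s
Converting: 10.2 m/s × 3.6 = 36.6 km/h

36.6 km/h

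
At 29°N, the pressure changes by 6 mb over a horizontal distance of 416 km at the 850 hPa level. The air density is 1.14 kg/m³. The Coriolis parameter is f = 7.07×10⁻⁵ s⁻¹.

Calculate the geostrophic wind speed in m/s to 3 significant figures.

Pressure gradient: |∂P/∂n| = 600 Pa / 416000 m = 1.44×10⁻³ Pa/m
Geostrophic balance (pressure-gradient force = Coriolis force):
V_g = (1/(fρ)) |∂P/∂n| = 1.44×10⁻³ / (7.07×10⁻⁵ × 1.14) = 17.9 m/s

17.9 m/s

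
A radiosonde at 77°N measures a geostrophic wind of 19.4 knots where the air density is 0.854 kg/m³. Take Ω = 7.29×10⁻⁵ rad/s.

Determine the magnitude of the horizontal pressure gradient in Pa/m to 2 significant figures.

Coriolis parameter at 77°N:
f = 2Ω sin φ = 2 × 7.29×10⁻⁵ × sin 77° = 1.42×10⁻⁴ s⁻¹
Wind speed in SI: 19.4 knots = 9.98 m/s
Geostrophic balance rearranged: |∂P/∂n| = f ρ V_g
|∂P/∂n| = 1.42×10⁻⁴ × 0.854 × 9.98 = 1.21×10⁻³ Pa/m

1.2×10⁻³ Pa/m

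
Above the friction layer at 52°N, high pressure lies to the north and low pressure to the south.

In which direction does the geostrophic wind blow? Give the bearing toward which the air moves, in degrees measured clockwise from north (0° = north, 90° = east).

The pressure-gradient force points toward the south (bearing 180°).
Geostrophic balance: in the Northern Hemisphere the Coriolis force deflects motion to the right, so the geostrophic wind blows 90° to the right of the pressure-gradient force (low pressure on the left).
Rotating 180° by 90° clockwise gives 270° — the wind blows toward the west.

270°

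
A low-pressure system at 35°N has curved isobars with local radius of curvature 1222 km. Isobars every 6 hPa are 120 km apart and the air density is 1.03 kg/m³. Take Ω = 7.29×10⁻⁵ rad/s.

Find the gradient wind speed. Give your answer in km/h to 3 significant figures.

Coriolis parameter at 35°N:
f = 2Ω sin φ = 2 × 7.29×10⁻⁵ × sin 35° = 8.36×10⁻⁵ s⁻¹
Pressure gradient: |∂P/∂n| = 600 Pa / 120000 m = 5.00×10⁻³ Pa/m
Geostrophic speed: V_g = |∂P/∂n|/(fρ) = 5.00×10⁻³/(8.36×10⁻⁵ × 1.03) = 58.0 m/s
Around a low, centrifugal force acts outward with Coriolis, so pressure-gradient force balances both:
(1/ρ)|∂P/∂n| = fV + V²/R  →  V² + fR·V − fR·V_g = 0
With fR = 8.36×10⁻⁵ × 1222×10³ m = 102 m/s:
V = [−fR + √((fR)² + 4 fR V_g)]/2 = [−102 + √(102² + 4×102×58)]/2 = 41.3 m/s
Subgeostrophic (V < V_g = 58 m/s), as expected around a low.
Converting: 41.3 m/s × 3.6 = 149 km/h

149 km/h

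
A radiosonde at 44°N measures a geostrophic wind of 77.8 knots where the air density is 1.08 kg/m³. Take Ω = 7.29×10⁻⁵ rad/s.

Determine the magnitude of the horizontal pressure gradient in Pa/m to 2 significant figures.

4.4×10⁻³ Pa/m

Coriolis parameter at 44°N:
f = 2Ω sin φ = 2 × 7.29×10⁻⁵ × sin 44° = 1.01×10⁻⁴ s⁻¹
Wind speed in SI: 77.8 knots = 40.0 m/s
Geostrophic balance rearranged: |∂P/∂n| = f ρ V_g
|∂P/∂n| = 1.01×10⁻⁴ × 1.08 × 40.0 = 4.38×10⁻³ Pa/m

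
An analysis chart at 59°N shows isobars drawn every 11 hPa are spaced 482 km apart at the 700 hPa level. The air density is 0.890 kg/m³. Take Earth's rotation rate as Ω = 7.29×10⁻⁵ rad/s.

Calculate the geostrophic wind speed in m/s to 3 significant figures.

Coriolis parameter at 59°N:
f = 2Ω sin φ = 2 × 7.29×10⁻⁵ × sin 59° = 1.25×10⁻⁴ s⁻¹
Pressure gradient: |∂P/∂n| = 1100 Pa / 482000 m = 2.28×10⁻³ Pa/m
Geostrophic balance (pressure-gradient force = Coriolis force):
V_g = (1/(fρ)) |∂P/∂n| = 2.28×10⁻³ / (1.25×10⁻⁴ × 0.890) = 20.5 m/s

20.5 m/s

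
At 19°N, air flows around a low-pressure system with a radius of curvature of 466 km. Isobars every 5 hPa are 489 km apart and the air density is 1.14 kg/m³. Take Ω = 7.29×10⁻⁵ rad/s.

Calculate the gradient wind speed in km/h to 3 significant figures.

43.9 km/h

Coriolis parameter at 19°N:
f = 2Ω sin φ = 2 × 7.29×10⁻⁵ × sin 19° = 4.75×10⁻⁵ s⁻¹
Pressure gradient: |∂P/∂n| = 500 Pa / 489000 m = 1.02×10⁻³ Pa/m
Geostrophic speed: V_g = |∂P/∂n|/(fρ) = 1.02×10⁻³/(4.75×10⁻⁵ × 1.14) = 18.9 m/s
Around a low, centrifugal force acts outward with Coriolis, so pressure-gradient force balances both:
(1/ρ)|∂P/∂n| = fV + V²/R  →  V² + fR·V − fR·V_g = 0
With fR = 4.75×10⁻⁵ × 466×10³ m = 22.1 m/s:
V = [−fR + √((fR)² + 4 fR V_g)]/2 = [−22.1 + √(22.1² + 4×22.1×18.9)]/2 = 12.2 m/s
Subgeostrophic (V < V_g = 18.9 m/s), as expected around a low.
Converting: 12.2 m/s × 3.6 = 43.9 km/h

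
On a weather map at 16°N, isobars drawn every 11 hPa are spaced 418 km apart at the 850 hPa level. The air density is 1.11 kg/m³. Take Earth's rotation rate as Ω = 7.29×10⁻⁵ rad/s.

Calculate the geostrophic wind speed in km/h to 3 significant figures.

212 km/h

Coriolis parameter at 16°N:
f = 2Ω sin φ = 2 × 7.29×10⁻⁵ × sin 16° = 4.02×10⁻⁵ s⁻¹
Pressure gradient: |∂P/∂n| = 1100 Pa / 418000 m = 2.63×10⁻³ Pa/m
Geostrophic balance (pressure-gradient force = Coriolis force):
V_g = (1/(fρ)) |∂P/∂n| = 2.63×10⁻³ / (4.02×10⁻⁵ × 1.11) = 59.0 m/s
Converting: 59.0 m/s × 3.6 = 212 km/h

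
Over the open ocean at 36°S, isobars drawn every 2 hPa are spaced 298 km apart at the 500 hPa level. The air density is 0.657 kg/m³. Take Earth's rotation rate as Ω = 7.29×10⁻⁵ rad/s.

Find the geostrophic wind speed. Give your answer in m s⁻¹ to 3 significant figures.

Coriolis parameter at 36°S:
f = 2Ω sin φ = 2 × 7.29×10⁻⁵ × sin 36° = 8.57×10⁻⁵ s⁻¹
Pressure gradient: |∂P/∂n| = 200 Pa / 298000 m = 6.71×10⁻⁴ Pa/m
Geostrophic balance (pressure-gradient force = Coriolis force):
V_g = (1/(fρ)) |∂P/∂n| = 6.71×10⁻⁴ / (8.57×10⁻⁵ × 0.657) = 11.9 m/s

11.9 m s⁻¹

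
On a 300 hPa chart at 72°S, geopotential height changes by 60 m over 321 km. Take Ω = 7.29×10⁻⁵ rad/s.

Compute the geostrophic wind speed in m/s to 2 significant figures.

13 m/s

Coriolis parameter at 72°S:
f = 2Ω sin φ = 2 × 7.29×10⁻⁵ × sin 72° = 1.39×10⁻⁴ s⁻¹
Height gradient: |∂Z/∂n| = 60 m / 321000 m = 1.87×10⁻⁴
On a pressure surface, geostrophic balance gives V_g = (g/f)|∂Z/∂n|:
V_g = 9.81 × 1.87×10⁻⁴ / 1.39×10⁻⁴ = 13.2 m/s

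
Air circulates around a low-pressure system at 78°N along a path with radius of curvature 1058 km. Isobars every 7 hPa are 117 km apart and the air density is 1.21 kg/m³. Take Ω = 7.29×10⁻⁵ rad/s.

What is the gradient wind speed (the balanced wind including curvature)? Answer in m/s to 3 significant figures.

Coriolis parameter at 78°N:
f = 2Ω sin φ = 2 × 7.29×10⁻⁵ × sin 78° = 1.43×10⁻⁴ s⁻¹
Pressure gradient: |∂P/∂n| = 700 Pa / 117000 m = 5.98×10⁻³ Pa/m
Geostrophic speed: V_g = |∂P/∂n|/(fρ) = 5.98×10⁻³/(1.43×10⁻⁴ × 1.21) = 34.7 m/s
Around a low, centrifugal force acts outward with Coriolis, so pressure-gradient force balances both:
(1/ρ)|∂P/∂n| = fV + V²/R  →  V² + fR·V − fR·V_g = 0
With fR = 1.43×10⁻⁴ × 1058×10³ m = 151 m/s:
V = [−fR + √((fR)² + 4 fR V_g)]/2 = [−151 + √(151² + 4×151×34.7)]/2 = 29.1 m/s
Subgeostrophic (V < V_g = 34.7 m/s), as expected around a low.

29.1 m/s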